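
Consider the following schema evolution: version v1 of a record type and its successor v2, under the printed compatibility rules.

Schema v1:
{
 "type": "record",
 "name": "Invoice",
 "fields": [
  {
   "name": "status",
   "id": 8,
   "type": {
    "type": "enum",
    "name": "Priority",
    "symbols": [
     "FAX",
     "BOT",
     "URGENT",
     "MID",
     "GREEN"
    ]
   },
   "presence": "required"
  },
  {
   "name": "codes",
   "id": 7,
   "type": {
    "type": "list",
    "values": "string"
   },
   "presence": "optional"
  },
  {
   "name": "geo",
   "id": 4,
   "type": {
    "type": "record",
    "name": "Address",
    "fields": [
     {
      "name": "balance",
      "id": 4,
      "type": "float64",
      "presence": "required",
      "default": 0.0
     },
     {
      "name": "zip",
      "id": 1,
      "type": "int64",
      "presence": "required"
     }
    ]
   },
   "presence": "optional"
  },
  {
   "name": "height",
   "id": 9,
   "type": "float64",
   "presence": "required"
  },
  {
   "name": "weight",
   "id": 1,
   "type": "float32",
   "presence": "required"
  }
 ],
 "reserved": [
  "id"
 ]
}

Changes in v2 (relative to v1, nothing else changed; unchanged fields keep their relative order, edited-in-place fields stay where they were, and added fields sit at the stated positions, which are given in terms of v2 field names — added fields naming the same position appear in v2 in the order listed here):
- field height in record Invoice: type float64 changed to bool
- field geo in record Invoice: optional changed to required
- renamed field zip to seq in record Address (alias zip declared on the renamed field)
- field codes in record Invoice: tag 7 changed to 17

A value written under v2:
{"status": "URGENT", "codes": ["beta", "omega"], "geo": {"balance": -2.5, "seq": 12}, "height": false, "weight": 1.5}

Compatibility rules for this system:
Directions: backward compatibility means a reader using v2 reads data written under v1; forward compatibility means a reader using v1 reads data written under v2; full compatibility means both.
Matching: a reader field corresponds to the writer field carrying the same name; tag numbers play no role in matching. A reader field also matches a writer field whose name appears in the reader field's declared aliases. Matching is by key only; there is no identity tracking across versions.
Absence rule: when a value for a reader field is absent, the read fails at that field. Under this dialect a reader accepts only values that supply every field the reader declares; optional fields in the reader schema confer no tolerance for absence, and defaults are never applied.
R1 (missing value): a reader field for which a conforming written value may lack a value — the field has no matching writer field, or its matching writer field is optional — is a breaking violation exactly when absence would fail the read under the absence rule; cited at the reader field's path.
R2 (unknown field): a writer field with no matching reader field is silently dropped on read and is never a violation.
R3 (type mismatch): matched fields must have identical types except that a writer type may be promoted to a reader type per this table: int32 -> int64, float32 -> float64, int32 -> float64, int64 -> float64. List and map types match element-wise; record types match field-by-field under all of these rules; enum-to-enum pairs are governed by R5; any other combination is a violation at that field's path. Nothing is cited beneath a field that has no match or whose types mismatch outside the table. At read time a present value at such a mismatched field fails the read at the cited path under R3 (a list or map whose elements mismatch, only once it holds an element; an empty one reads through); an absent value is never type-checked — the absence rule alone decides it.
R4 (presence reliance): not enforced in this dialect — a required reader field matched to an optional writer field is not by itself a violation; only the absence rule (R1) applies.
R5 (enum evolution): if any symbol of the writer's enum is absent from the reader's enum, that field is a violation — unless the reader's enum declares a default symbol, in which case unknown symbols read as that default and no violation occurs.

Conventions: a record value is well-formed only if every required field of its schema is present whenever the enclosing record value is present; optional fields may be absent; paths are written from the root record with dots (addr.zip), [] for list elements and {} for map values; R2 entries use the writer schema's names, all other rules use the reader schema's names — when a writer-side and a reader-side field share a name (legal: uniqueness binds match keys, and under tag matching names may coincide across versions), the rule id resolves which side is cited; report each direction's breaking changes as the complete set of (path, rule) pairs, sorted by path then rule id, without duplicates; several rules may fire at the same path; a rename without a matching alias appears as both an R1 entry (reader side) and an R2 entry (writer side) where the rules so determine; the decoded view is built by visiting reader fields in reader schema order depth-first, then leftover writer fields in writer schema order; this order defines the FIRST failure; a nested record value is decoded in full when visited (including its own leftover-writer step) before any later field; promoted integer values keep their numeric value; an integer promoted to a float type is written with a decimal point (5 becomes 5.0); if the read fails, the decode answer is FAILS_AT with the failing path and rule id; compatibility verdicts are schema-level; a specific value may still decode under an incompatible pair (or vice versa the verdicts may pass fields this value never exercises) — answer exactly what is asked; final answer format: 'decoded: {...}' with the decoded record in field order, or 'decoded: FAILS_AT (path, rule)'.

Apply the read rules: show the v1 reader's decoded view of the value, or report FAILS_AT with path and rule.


the writer's type comes first in each Invoice pair
migrating the Invoice value to v1:
  status := "URGENT"
  codes := ["beta", "omega"]
  geo.balance := -2.5
  read fails at geo.zip under R1 (no fill)
  => FAILS_AT (geo.zip, R1)
remaining Invoice differences; none change what is asked:
  field height in record Invoice: type float64 changed to bool -> shifts the Invoice verdicts, not this decode
  field codes in record Invoice: tag 7 changed to 17 -> fires no rule on Invoice under this dialect and leaves the result unchanged

decoded: FAILS_AT (geo.zip, R1)


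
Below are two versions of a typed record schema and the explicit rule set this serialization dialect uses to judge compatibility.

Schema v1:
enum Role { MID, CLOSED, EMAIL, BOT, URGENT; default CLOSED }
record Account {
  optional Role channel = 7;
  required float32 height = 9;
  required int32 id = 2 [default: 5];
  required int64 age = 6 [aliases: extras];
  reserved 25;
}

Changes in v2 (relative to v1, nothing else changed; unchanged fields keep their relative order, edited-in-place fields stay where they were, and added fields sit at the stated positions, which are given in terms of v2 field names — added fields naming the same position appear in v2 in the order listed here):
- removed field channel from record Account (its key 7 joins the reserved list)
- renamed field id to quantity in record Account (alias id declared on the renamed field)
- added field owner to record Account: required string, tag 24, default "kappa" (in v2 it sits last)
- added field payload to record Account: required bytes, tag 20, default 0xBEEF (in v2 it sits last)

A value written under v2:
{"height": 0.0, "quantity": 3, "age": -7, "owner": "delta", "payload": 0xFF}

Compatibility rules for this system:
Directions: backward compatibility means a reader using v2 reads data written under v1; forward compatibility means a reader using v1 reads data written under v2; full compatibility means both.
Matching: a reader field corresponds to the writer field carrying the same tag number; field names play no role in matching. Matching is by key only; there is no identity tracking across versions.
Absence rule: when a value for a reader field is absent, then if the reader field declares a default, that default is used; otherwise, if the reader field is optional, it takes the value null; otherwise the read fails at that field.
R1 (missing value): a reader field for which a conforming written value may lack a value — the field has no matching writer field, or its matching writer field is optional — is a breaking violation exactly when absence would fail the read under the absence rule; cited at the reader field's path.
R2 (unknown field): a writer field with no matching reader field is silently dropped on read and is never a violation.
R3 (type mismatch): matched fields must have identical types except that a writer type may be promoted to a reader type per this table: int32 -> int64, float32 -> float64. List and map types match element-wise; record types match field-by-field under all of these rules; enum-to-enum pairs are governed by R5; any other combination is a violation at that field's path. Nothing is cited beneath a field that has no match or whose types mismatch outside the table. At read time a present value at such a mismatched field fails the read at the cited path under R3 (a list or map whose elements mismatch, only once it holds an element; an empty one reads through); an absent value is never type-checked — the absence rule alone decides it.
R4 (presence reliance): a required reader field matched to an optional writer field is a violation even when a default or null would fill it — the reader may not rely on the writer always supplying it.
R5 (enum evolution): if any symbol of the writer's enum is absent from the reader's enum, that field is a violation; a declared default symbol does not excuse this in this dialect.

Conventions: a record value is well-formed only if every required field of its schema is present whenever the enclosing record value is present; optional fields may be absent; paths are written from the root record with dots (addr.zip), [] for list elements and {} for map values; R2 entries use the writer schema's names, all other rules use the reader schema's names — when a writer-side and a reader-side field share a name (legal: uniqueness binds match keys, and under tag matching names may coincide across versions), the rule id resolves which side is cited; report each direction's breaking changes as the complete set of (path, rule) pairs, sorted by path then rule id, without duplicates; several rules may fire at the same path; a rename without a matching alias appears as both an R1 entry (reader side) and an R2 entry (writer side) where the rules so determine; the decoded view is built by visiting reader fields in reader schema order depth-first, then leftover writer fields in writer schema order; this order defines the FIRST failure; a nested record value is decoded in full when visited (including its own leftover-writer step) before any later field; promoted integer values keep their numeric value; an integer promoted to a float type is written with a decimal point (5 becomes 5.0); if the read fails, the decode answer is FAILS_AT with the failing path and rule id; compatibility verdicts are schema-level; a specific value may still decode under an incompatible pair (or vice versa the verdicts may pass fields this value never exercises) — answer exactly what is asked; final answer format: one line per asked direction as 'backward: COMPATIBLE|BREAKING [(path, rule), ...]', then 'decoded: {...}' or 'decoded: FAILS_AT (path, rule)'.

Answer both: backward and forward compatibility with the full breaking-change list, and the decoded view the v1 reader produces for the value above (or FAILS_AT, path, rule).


in Account below, arrows point writer -> reader
backward on Account — v2 reading data written by v1:
  height <- height (float32 -> float32, writer required)
  quantity <- id (int32 -> int32, writer required)
  age <- age (int64 -> int64, writer required)
  owner: no writer-side match
  payload: no writer-side match
  channel (writer side), unknown to reader
  => no violations; backward on Account: COMPATIBLE
forward on Account — v1 reading data written by v2:
  channel: no writer-side match
  height <- height (float32 -> float32, writer required)
  id <- quantity (int32 -> int32, writer required)
  age <- age (int64 -> int64, writer required)
  owner (writer side), unknown to reader
  payload (writer side), unknown to reader
  => no violations; forward on Account: COMPATIBLE
decoding the Account value with the v1 reader:
  channel := null (absent, optional -> null)
  height := 0.0
  id := 3 (from writer quantity)
  age := -7
  writer owner: unknown -> dropped
  writer payload: unknown -> dropped
  => decoded: {"channel": null, "height": 0.0, "id": 3, "age": -7}

backward: COMPATIBLE []; forward: COMPATIBLE []; decoded: {"channel": null, "height": 0.0, "id": 3, "age": -7}


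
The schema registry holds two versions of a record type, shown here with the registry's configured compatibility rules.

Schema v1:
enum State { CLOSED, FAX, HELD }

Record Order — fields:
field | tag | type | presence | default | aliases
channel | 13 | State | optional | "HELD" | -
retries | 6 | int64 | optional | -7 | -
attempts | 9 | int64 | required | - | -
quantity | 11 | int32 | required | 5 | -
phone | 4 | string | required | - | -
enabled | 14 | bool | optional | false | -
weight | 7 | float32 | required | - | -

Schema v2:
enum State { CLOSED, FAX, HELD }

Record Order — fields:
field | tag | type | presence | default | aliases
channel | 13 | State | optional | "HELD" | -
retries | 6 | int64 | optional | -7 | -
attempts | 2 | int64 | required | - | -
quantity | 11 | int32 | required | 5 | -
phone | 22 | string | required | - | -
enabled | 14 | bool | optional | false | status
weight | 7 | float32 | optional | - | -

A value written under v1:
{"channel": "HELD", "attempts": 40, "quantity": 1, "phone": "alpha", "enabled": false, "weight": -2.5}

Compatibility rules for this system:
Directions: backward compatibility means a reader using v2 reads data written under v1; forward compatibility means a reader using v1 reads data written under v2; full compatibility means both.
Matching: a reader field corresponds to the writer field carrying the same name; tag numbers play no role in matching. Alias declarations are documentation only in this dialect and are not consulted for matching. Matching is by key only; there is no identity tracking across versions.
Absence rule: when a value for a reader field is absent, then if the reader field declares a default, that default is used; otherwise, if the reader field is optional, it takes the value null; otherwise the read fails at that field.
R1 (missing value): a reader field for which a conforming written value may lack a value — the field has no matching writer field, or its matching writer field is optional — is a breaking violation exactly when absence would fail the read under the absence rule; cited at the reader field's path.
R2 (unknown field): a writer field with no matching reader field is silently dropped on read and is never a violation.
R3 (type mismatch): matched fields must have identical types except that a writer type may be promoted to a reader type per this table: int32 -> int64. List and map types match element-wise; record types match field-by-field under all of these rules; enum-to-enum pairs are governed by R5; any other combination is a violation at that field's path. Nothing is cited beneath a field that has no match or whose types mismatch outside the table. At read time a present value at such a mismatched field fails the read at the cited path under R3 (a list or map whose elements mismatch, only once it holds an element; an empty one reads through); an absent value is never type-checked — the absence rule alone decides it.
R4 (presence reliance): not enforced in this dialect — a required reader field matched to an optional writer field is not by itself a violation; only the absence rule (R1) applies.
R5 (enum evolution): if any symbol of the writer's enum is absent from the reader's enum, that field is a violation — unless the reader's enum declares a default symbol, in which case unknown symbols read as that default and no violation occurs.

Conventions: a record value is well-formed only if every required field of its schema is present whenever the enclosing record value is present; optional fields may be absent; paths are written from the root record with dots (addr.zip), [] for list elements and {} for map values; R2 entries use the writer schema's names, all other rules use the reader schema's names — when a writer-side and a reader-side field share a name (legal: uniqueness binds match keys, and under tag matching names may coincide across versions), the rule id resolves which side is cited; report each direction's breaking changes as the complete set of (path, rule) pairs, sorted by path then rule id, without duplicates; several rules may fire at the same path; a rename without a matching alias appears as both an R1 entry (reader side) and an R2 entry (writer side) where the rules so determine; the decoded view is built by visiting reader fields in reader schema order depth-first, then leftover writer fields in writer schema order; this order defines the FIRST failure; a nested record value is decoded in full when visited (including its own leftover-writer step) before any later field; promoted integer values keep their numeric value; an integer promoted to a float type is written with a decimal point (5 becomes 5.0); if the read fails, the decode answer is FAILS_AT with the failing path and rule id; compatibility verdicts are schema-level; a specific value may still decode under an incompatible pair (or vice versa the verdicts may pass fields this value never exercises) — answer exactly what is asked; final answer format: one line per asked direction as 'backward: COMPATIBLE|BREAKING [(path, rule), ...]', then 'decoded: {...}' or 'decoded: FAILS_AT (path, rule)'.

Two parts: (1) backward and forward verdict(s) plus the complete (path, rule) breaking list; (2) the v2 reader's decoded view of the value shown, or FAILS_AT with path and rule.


in Order below, arrows point writer -> reader
checking backward for Order: reader v2 against writer v1:
  channel: State -> State, writer optional; from channel
  retries: int64 -> int64, writer optional; from retries
  attempts: int64 -> int64, writer required; from attempts
  quantity: int32 -> int32, writer required; from quantity
  phone: string -> string, writer required; from phone
  enabled: bool -> bool, writer optional; from enabled
  weight: float32 -> float32, writer required; from weight
  => no violations; backward on Order: COMPATIBLE
checking forward for Order: reader v1 against writer v2:
  channel: State -> State, writer optional; from channel
  retries: int64 -> int64, writer optional; from retries
  attempts: int64 -> int64, writer required; from attempts
  quantity: int32 -> int32, writer required; from quantity
  phone: string -> string, writer required; from phone
  enabled: bool -> bool, writer optional; from enabled
  weight: float32 -> float32, writer optional; from weight
  R1 fires at weight
  => 1 violation(s): forward is BREAKING for Order
migrating the Order value to v2:
  channel := "HELD"
  retries := -7 (no value, default fills)
  attempts := 40
  quantity := 1
  phone := "alpha"
  enabled := false
  weight := -2.5
  => decoded: {"channel": "HELD", "retries": -7, "attempts": 40, "quantity": 1, "phone": "alpha", "enabled": false, "weight": -2.5}

backward: COMPATIBLE []; forward: BREAKING [(weight, R1)]; decoded: {"channel": "HELD", "retries": -7, "attempts": 40, "quantity": 1, "phone": "alpha", "enabled": false, "weight": -2.5}


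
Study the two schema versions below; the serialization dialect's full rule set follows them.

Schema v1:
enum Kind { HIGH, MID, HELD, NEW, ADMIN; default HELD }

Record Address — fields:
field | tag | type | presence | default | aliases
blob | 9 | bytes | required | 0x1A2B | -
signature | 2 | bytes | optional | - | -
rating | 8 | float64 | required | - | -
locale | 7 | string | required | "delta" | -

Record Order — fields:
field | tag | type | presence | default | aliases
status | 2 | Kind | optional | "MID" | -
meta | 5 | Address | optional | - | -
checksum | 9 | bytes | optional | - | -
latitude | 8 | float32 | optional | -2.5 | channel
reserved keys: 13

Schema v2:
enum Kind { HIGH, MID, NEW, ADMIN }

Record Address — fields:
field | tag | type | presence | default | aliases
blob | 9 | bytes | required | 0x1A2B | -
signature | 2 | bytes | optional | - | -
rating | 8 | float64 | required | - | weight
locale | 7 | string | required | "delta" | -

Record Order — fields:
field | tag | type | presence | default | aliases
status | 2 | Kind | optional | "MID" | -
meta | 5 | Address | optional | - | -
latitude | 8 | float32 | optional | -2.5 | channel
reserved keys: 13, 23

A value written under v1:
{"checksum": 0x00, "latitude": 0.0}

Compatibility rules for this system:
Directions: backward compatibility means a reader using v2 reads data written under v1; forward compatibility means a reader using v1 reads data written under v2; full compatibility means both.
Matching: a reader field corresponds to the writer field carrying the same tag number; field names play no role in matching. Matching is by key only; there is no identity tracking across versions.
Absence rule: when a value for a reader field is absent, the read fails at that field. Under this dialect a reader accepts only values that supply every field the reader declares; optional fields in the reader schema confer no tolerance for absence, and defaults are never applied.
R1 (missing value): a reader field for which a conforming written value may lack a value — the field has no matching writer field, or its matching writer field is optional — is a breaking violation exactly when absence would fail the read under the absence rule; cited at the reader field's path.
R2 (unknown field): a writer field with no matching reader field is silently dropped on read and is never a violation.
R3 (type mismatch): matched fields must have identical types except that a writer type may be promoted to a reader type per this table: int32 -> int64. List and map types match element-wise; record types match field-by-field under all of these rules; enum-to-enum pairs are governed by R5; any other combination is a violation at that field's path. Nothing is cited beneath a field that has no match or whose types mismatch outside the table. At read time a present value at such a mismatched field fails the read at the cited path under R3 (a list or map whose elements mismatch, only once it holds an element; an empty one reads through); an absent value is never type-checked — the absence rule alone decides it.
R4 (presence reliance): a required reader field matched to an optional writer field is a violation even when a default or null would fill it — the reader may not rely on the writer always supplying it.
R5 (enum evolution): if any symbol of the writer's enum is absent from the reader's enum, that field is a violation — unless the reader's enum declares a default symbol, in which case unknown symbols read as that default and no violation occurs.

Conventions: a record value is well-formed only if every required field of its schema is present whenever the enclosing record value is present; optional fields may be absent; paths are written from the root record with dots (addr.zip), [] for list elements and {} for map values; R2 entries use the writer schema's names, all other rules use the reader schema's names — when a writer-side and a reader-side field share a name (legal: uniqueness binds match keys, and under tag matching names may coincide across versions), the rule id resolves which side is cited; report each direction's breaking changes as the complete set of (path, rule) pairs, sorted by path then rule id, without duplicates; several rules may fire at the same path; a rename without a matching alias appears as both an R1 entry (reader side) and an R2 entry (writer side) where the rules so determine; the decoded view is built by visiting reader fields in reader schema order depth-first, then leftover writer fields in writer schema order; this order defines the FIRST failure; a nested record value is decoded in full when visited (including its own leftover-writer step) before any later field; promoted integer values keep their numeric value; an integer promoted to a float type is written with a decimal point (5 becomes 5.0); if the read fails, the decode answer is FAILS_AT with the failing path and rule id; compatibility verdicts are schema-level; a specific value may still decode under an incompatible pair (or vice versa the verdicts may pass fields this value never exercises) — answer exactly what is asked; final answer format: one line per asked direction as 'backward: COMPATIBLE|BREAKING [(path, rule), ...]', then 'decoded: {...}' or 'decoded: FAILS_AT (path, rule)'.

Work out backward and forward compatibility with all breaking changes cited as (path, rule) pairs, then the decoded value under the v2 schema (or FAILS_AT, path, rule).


arrows below run writer -> reader for Order
backward on Order — v2 reading data written by v1:
  status <- status (Kind -> Kind, writer optional)
  meta <- meta (Address -> Address, writer optional)
  latitude <- latitude (float32 -> float32, writer optional)
  checksum (writer side), unknown to reader
  meta.blob <- meta.blob (bytes -> bytes, writer required)
  meta.signature <- meta.signature (bytes -> bytes, writer optional)
  meta.rating <- meta.rating (float64 -> float64, writer required)
  meta.locale <- meta.locale (string -> string, writer required)
  R1 fires at latitude
  R1 fires at meta
  R1 fires at meta.signature
  R1 fires at status
  R5 fires at status
  backward on Order therefore BREAKING (5)
forward on Order — v1 reading data written by v2:
  status <- status (Kind -> Kind, writer optional)
  meta <- meta (Address -> Address, writer optional)
  checksum: no writer match
  latitude <- latitude (float32 -> float32, writer optional)
  meta.blob <- meta.blob (bytes -> bytes, writer required)
  meta.signature <- meta.signature (bytes -> bytes, writer optional)
  meta.rating <- meta.rating (float64 -> float64, writer required)
  meta.locale <- meta.locale (string -> string, writer required)
  R1 fires at checksum
  R1 fires at latitude
  R1 fires at meta
  R1 fires at meta.signature
  R1 fires at status
  forward on Order therefore BREAKING (5)
decoding the Order value with the v2 reader:
  read fails at status under R1 (no fill)
  => FAILS_AT (status, R1)

backward: BREAKING [(latitude, R1), (meta, R1), (meta.signature, R1), (status, R1), (status, R5)]; forward: BREAKING [(checksum, R1), (latitude, R1), (meta, R1), (meta.signature, R1), (status, R1)]; decoded: FAILS_AT (status, R1)


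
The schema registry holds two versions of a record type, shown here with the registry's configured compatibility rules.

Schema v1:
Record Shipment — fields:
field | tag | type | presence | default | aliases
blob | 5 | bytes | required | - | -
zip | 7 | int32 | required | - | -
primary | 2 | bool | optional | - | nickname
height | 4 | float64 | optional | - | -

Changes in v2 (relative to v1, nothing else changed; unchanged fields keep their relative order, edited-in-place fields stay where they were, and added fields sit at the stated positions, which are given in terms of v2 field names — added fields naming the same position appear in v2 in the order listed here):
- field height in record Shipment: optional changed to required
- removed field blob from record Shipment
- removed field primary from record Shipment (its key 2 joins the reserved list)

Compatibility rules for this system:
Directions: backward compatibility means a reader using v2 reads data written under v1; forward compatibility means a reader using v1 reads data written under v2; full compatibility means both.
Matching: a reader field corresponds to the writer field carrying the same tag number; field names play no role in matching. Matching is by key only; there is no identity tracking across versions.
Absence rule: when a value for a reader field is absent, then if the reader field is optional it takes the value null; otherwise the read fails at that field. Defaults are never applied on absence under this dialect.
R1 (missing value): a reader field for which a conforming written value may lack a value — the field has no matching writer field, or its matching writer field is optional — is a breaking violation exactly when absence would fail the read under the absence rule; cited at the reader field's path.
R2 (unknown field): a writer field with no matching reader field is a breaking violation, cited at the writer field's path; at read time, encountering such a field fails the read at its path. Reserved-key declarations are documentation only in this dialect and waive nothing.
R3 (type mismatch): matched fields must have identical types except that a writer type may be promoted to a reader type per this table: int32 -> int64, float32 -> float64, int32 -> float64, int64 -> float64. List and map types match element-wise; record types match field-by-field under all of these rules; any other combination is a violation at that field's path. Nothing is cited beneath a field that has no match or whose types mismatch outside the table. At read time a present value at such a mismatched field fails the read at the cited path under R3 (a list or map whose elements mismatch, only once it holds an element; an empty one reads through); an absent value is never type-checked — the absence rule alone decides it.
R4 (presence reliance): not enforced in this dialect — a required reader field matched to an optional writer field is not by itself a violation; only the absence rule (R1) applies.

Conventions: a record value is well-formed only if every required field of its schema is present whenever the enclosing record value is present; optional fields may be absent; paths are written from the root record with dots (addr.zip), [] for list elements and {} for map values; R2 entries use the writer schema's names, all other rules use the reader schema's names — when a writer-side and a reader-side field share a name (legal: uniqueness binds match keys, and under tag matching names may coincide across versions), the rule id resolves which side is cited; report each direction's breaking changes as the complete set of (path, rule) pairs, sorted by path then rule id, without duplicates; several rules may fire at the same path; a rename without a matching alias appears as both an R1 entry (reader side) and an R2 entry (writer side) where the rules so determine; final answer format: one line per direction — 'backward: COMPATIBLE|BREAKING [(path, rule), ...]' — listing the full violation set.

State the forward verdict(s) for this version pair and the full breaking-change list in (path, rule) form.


forward: BREAKING [(blob, R1)]

the writer's type comes first in each Shipment pair
forward analysis of Shipment with v1 as reader and v2 as writer:
  no writer field matches reader blob
  zip: int32 -> int32, writer required; from zip
  no writer field matches reader primary
  height: float64 -> float64, writer required; from height
  R1 fires at blob
  => forward: BREAKING (1)
the rest of the Shipment diff is inert for this question:
  field height in record Shipment: optional changed to required -> matters only for Shipment's backward compatibility — outside the asked direction
  removed field primary from record Shipment (its key 2 joins the reserved list) -> matters only for Shipment's backward compatibility — outside the asked direction


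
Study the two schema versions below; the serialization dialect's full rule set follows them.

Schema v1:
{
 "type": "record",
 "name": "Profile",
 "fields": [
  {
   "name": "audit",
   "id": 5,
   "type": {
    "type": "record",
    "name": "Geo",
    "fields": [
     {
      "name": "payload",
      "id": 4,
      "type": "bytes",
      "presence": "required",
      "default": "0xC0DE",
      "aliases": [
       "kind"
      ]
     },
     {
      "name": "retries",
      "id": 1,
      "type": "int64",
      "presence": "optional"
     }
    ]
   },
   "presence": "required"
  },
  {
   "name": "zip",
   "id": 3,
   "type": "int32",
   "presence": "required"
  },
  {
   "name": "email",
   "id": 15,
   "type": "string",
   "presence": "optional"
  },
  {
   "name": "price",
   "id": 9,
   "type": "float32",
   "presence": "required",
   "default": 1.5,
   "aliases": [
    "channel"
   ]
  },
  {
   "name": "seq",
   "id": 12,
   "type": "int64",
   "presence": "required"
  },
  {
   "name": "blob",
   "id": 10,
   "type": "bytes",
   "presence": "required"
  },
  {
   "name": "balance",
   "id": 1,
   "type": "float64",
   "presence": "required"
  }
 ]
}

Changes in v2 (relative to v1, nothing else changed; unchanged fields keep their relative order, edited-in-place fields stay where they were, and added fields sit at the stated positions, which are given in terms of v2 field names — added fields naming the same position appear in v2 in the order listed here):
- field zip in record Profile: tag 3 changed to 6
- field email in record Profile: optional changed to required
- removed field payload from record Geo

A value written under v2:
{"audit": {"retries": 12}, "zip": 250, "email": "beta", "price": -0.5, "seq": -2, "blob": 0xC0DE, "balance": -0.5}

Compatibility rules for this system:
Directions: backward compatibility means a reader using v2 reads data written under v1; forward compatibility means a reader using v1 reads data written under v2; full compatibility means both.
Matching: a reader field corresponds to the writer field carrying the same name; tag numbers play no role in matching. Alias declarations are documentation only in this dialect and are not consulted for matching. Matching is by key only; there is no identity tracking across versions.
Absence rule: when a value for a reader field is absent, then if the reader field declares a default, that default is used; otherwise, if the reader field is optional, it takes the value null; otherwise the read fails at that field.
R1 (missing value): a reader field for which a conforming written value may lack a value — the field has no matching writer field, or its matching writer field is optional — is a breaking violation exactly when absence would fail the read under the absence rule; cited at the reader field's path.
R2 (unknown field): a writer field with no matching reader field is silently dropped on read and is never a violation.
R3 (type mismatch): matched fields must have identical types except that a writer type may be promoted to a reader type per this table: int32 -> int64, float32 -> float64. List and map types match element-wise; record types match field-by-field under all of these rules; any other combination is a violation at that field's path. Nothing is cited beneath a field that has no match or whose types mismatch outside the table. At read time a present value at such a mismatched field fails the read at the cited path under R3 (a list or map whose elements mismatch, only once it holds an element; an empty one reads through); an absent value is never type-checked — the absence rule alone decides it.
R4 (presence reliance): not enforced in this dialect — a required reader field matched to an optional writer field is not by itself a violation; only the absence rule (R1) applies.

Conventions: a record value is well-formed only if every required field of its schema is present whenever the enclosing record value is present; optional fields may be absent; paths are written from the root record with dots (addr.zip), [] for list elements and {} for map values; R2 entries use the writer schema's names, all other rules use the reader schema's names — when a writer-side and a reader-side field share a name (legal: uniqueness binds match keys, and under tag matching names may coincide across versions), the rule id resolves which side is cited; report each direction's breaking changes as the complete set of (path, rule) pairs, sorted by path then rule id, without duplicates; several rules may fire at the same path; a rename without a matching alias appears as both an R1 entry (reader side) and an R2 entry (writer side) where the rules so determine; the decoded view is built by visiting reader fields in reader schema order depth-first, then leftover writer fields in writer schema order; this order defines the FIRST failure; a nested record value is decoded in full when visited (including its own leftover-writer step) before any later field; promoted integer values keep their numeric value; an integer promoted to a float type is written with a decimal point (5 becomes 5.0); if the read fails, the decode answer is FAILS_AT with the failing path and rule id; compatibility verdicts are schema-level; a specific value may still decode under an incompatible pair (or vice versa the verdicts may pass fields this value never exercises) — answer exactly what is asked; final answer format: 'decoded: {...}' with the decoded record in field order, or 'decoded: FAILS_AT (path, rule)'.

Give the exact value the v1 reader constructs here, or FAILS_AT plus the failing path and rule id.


decoded: {"audit": {"payload": 0xC0DE, "retries": 12}, "zip": 250, "email": "beta", "price": -0.5, "seq": -2, "blob": 0xC0DE, "balance": -0.5}

in Profile below, arrows point writer -> reader
decode walk for Profile under reader schema v1:
  audit.payload := 0xC0DE (absent -> default)
  audit.retries := 12
  zip := 250
  email := "beta"
  price := -0.5
  seq := -2
  blob := 0xC0DE
  balance := -0.5
  => decoded: {"audit": {"payload": 0xC0DE, "retries": 12}, "zip": 250, "email": "beta", "price": -0.5, "seq": -2, "blob": 0xC0DE, "balance": -0.5}
diffs on Profile not affecting the asked answer:
  field zip in record Profile: tag 3 changed to 6 -> inert under this dialect — no rule fires on Profile and the result does not move
  field email in record Profile: optional changed to required -> changes Profile's schema-level verdicts only — the decode of this value is the same
  removed field payload from record Geo -> inert under this dialect — no rule fires on Profile and the result does not move


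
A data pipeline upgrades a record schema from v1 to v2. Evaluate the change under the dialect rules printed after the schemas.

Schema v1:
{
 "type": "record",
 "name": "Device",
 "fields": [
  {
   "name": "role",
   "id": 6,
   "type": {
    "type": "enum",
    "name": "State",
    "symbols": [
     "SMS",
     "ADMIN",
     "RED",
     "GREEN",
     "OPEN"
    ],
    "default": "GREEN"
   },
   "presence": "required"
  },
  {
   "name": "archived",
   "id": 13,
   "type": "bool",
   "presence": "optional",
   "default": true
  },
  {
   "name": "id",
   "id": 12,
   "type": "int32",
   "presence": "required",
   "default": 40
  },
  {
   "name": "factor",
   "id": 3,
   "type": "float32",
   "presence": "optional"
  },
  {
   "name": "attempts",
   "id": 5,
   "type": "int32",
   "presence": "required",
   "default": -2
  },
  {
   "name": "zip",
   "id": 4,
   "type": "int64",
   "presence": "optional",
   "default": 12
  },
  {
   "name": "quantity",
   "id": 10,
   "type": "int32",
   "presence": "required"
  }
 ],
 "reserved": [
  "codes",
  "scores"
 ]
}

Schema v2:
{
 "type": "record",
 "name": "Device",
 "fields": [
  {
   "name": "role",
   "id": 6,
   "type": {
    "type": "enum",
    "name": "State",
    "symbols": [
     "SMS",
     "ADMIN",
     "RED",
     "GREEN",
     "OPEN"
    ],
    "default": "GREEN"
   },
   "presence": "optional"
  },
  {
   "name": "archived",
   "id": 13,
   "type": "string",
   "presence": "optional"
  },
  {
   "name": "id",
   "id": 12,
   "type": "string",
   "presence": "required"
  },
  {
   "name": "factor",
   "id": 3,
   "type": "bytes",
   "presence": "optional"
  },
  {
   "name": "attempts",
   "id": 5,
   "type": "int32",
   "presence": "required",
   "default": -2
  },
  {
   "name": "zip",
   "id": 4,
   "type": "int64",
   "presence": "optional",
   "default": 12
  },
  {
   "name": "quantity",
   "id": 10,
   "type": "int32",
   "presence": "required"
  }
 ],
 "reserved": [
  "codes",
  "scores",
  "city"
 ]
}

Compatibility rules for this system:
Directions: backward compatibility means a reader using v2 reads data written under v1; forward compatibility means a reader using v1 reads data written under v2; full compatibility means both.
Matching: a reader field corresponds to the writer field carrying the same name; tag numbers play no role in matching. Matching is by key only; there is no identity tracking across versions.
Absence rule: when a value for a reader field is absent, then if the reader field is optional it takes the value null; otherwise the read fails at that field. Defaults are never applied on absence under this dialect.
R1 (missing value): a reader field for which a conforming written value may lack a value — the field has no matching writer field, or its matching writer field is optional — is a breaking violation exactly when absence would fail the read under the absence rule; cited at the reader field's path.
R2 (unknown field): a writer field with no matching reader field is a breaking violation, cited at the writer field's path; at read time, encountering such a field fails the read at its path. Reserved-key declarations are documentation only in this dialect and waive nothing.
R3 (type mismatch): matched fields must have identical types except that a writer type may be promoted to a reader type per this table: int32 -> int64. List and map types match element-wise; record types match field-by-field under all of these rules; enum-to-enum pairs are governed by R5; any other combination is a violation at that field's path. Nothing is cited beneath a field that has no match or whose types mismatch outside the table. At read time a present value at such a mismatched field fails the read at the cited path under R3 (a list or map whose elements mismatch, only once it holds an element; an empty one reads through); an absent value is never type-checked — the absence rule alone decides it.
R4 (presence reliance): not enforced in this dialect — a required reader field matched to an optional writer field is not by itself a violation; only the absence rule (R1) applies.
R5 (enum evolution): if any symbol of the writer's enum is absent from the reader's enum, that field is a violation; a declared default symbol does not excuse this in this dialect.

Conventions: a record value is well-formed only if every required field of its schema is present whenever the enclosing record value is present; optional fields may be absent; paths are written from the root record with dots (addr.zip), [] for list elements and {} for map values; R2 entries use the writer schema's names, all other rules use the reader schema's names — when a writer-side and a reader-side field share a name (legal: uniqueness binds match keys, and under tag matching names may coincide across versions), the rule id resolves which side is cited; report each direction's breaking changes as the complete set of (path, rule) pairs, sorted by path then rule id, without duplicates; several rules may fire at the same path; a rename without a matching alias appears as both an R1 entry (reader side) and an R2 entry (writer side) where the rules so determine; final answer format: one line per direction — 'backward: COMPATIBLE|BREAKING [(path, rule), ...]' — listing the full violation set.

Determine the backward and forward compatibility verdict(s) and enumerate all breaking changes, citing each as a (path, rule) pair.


backward: BREAKING [(archived, R3), (factor, R3), (id, R3)]; forward: BREAKING [(archived, R3), (factor, R3), (id, R3), (role, R1)]

in Device below, arrows point writer -> reader
backward on Device — v2 reading data written by v1:
  role: paired with writer role (State -> State; writer required)
  archived: paired with writer archived (bool -> string; writer optional)
  id: paired with writer id (int32 -> string; writer required)
  factor: paired with writer factor (float32 -> bytes; writer optional)
  attempts: paired with writer attempts (int32 -> int32; writer required)
  zip: paired with writer zip (int64 -> int64; writer optional)
  quantity: paired with writer quantity (int32 -> int32; writer required)
  violation R3 at archived
  violation R3 at factor
  violation R3 at id
  => 3 violation(s): backward is BREAKING for Device
forward on Device — v1 reading data written by v2:
  role: paired with writer role (State -> State; writer optional)
  archived: paired with writer archived (string -> bool; writer optional)
  id: paired with writer id (string -> int32; writer required)
  factor: paired with writer factor (bytes -> float32; writer optional)
  attempts: paired with writer attempts (int32 -> int32; writer required)
  zip: paired with writer zip (int64 -> int64; writer optional)
  quantity: paired with writer quantity (int32 -> int32; writer required)
  violation R3 at archived
  violation R3 at factor
  violation R3 at id
  violation R1 at role
  => 4 violation(s): forward is BREAKING for Device
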